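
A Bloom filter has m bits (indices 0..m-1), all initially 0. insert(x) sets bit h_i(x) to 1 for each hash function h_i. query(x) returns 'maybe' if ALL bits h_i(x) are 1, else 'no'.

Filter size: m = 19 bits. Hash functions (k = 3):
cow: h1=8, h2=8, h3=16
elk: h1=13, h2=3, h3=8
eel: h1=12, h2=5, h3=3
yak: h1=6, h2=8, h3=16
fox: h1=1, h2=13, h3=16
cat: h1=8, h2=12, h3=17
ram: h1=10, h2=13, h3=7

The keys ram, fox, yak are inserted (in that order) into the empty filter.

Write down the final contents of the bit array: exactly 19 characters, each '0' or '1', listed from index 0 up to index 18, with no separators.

Start: bits=0000000000000000000
After insert 'ram': sets bits 7 10 13 -> bits=0000000100100100000
After insert 'fox': sets bits 1 13 16 -> bits=0100000100100100100
After insert 'yak': sets bits 6 8 16 -> bits=0100001110100100100

Answer: 0100001110100100100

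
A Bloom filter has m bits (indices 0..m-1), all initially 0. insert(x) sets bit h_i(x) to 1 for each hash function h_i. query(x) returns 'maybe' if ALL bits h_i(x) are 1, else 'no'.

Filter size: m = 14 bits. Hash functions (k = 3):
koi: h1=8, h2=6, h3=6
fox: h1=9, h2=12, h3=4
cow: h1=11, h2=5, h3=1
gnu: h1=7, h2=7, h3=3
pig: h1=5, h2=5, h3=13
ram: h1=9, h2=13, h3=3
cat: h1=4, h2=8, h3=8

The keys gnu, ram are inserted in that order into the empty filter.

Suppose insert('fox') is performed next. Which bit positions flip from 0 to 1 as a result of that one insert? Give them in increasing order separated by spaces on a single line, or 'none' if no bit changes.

Answer: 4 12

Derivation:
Start: bits=00000000000000
After insert 'gnu': sets bits 3 7 -> bits=00010001000000
After insert 'ram': sets bits 3 9 13 -> bits=00010001010001
insert 'fox' would touch bits 4 9 12; currently bit4=0, bit9=1, bit12=0
Bits that are 0 among those (would change 0->1): 4 12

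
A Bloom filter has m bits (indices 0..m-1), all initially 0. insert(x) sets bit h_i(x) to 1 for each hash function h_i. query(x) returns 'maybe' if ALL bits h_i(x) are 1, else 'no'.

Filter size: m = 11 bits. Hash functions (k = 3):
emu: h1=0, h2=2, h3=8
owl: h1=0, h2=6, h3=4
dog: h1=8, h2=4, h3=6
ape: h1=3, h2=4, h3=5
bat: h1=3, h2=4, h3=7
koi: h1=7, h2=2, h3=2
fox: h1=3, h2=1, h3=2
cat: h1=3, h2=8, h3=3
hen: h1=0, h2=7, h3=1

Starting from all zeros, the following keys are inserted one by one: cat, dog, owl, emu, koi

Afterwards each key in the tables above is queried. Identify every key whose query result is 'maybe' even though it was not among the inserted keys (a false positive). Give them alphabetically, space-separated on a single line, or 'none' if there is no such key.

Answer: bat

Derivation:
Start: bits=00000000000
After insert 'cat': sets bits 3 8 -> bits=00010000100
After insert 'dog': sets bits 4 6 8 -> bits=00011010100
After insert 'owl': sets bits 0 4 6 -> bits=10011010100
After insert 'emu': sets bits 0 2 8 -> bits=10111010100
After insert 'koi': sets bits 2 7 -> bits=10111011100
Not inserted: ape bat fox hen — query each against bits=10111011100:
query ape: checks bit3=1, bit4=1, bit5=0 (has a 0) -> no => not a false positive
query bat: checks bit3=1, bit4=1, bit7=1 (all 1) -> maybe => FALSE POSITIVE
query fox: checks bit1=0, bit2=1, bit3=1 (has a 0) -> no => not a false positive
query hen: checks bit0=1, bit1=0, bit7=1 (has a 0) -> no => not a false positive
False positives (alphabetical): bat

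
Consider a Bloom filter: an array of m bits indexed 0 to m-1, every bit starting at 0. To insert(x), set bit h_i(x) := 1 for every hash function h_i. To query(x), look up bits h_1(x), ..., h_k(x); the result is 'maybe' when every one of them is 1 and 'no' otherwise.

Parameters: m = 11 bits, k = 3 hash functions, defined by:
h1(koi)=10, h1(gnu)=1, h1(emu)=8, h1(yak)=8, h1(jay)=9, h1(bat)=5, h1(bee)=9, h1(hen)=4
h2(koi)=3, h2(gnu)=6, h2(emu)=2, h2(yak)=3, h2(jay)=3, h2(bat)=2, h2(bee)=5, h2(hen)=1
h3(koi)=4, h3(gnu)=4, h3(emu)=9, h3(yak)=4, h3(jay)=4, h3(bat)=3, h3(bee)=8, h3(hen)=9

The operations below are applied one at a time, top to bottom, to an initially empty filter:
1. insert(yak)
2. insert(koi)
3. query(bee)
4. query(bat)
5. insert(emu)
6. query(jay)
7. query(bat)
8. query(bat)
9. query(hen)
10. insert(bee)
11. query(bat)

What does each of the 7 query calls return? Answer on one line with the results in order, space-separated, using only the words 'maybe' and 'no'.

Answer: no no maybe no no no maybe

Derivation:
Start: bits=00000000000
Op 1: insert yak -> sets bits 3 4 8 -> bits=00011000100
Op 2: insert koi -> sets bits 3 4 10 -> bits=00011000101
Op 3: query bee -> checks bit5=0, bit8=1, bit9=0 (has a 0) -> no
Op 4: query bat -> checks bit2=0, bit3=1, bit5=0 (has a 0) -> no
Op 5: insert emu -> sets bits 2 8 9 -> bits=00111000111
Op 6: query jay -> checks bit3=1, bit4=1, bit9=1 (all 1) -> maybe
Op 7: query bat -> checks bit2=1, bit3=1, bit5=0 (has a 0) -> no
Op 8: query bat -> checks bit2=1, bit3=1, bit5=0 (has a 0) -> no
Op 9: query hen -> checks bit1=0, bit4=1, bit9=1 (has a 0) -> no
Op 10: insert bee -> sets bits 5 8 9 -> bits=00111100111
Op 11: query bat -> checks bit2=1, bit3=1, bit5=1 (all 1) -> maybe
Query results in order: no no maybe no no no maybe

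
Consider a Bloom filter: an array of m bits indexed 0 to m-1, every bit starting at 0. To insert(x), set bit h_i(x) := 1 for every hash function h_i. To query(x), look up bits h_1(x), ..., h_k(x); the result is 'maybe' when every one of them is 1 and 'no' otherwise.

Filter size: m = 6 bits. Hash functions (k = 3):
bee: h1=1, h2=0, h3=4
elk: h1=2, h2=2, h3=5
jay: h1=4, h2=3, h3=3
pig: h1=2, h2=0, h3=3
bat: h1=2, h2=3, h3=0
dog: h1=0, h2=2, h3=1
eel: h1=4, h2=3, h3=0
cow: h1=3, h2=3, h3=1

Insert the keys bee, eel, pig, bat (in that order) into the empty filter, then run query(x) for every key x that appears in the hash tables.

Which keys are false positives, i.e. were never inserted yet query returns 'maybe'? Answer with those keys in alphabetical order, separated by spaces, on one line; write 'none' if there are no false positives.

Start: bits=000000
After insert 'bee': sets bits 0 1 4 -> bits=110010
After insert 'eel': sets bits 0 3 4 -> bits=110110
After insert 'pig': sets bits 0 2 3 -> bits=111110
After insert 'bat': sets bits 0 2 3 -> bits=111110
Not inserted: cow dog elk jay — query each against bits=111110:
query cow: checks bit1=1, bit3=1 (all 1) -> maybe => FALSE POSITIVE
query dog: checks bit0=1, bit1=1, bit2=1 (all 1) -> maybe => FALSE POSITIVE
query elk: checks bit2=1, bit5=0 (has a 0) -> no => not a false positive
query jay: checks bit3=1, bit4=1 (all 1) -> maybe => FALSE POSITIVE
False positives (alphabetical): cow dog jay

Answer: cow dog jay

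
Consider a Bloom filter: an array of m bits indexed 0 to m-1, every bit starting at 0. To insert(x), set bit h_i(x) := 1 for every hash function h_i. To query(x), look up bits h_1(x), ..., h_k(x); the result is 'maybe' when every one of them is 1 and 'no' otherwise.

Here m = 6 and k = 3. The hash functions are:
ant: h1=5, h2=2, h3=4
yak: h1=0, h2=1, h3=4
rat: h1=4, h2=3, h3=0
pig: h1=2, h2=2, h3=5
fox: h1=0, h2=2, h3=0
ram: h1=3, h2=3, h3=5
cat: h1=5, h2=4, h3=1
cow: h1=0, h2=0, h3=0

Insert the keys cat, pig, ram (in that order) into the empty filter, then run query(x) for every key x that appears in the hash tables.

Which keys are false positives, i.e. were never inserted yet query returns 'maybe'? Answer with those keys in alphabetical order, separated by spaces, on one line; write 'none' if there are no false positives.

Start: bits=000000
After insert 'cat': sets bits 1 4 5 -> bits=010011
After insert 'pig': sets bits 2 5 -> bits=011011
After insert 'ram': sets bits 3 5 -> bits=011111
Not inserted: ant cow fox rat yak — query each against bits=011111:
query ant: checks bit2=1, bit4=1, bit5=1 (all 1) -> maybe => FALSE POSITIVE
query cow: checks bit0=0 (has a 0) -> no => not a false positive
query fox: checks bit0=0, bit2=1 (has a 0) -> no => not a false positive
query rat: checks bit0=0, bit3=1, bit4=1 (has a 0) -> no => not a false positive
query yak: checks bit0=0, bit1=1, bit4=1 (has a 0) -> no => not a false positive
False positives (alphabetical): ant

Answer: ant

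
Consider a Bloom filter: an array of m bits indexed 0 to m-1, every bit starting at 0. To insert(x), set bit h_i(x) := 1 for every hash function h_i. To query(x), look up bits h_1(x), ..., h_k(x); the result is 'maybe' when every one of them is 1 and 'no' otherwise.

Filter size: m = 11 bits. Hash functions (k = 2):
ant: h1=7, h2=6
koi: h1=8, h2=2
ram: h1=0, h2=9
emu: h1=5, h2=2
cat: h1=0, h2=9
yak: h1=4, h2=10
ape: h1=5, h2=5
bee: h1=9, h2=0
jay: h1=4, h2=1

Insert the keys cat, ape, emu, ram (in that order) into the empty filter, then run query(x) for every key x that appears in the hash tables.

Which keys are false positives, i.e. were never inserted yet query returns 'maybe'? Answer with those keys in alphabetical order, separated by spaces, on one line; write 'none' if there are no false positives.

Answer: bee

Derivation:
Start: bits=00000000000
After insert 'cat': sets bits 0 9 -> bits=10000000010
After insert 'ape': sets bits 5 -> bits=10000100010
After insert 'emu': sets bits 2 5 -> bits=10100100010
After insert 'ram': sets bits 0 9 -> bits=10100100010
Not inserted: ant bee jay koi yak — query each against bits=10100100010:
query ant: checks bit6=0, bit7=0 (has a 0) -> no => not a false positive
query bee: checks bit0=1, bit9=1 (all 1) -> maybe => FALSE POSITIVE
query jay: checks bit1=0, bit4=0 (has a 0) -> no => not a false positive
query koi: checks bit2=1, bit8=0 (has a 0) -> no => not a false positive
query yak: checks bit4=0, bit10=0 (has a 0) -> no => not a false positive
False positives (alphabetical): bee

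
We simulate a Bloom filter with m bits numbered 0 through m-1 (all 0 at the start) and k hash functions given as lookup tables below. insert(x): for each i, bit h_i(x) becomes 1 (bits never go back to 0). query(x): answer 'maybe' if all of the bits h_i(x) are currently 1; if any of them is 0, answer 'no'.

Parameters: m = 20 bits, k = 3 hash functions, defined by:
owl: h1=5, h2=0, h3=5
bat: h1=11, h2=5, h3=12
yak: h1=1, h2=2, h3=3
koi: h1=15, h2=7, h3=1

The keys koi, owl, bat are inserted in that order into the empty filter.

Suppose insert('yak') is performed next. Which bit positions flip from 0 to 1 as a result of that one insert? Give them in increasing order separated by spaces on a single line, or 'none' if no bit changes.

Start: bits=00000000000000000000
After insert 'koi': sets bits 1 7 15 -> bits=01000001000000010000
After insert 'owl': sets bits 0 5 -> bits=11000101000000010000
After insert 'bat': sets bits 5 11 12 -> bits=11000101000110010000
insert 'yak' would touch bits 1 2 3; currently bit1=1, bit2=0, bit3=0
Bits that are 0 among those (would change 0->1): 2 3

Answer: 2 3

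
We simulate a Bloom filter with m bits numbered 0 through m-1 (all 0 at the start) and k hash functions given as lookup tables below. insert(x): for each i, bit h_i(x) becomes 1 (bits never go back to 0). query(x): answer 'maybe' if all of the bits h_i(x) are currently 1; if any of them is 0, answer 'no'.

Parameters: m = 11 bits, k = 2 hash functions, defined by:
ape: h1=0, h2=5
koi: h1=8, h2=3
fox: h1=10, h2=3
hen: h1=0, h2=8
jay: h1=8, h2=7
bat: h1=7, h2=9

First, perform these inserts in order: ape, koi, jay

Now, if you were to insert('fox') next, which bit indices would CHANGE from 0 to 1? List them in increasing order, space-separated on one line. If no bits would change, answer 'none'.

Start: bits=00000000000
After insert 'ape': sets bits 0 5 -> bits=10000100000
After insert 'koi': sets bits 3 8 -> bits=10010100100
After insert 'jay': sets bits 7 8 -> bits=10010101100
insert 'fox' would touch bits 3 10; currently bit3=1, bit10=0
Bits that are 0 among those (would change 0->1): 10

Answer: 10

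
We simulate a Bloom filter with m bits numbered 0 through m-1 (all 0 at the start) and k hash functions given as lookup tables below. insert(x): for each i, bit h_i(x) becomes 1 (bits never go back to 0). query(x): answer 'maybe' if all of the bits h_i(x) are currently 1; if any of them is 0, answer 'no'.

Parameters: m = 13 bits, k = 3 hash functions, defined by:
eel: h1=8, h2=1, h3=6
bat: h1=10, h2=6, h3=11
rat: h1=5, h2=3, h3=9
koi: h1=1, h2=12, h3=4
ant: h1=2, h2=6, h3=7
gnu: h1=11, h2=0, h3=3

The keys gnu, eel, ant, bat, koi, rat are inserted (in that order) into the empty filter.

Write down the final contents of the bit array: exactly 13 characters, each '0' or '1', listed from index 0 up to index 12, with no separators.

Start: bits=0000000000000
After insert 'gnu': sets bits 0 3 11 -> bits=1001000000010
After insert 'eel': sets bits 1 6 8 -> bits=1101001010010
After insert 'ant': sets bits 2 6 7 -> bits=1111001110010
After insert 'bat': sets bits 6 10 11 -> bits=1111001110110
After insert 'koi': sets bits 1 4 12 -> bits=1111101110111
After insert 'rat': sets bits 3 5 9 -> bits=1111111111111

Answer: 1111111111111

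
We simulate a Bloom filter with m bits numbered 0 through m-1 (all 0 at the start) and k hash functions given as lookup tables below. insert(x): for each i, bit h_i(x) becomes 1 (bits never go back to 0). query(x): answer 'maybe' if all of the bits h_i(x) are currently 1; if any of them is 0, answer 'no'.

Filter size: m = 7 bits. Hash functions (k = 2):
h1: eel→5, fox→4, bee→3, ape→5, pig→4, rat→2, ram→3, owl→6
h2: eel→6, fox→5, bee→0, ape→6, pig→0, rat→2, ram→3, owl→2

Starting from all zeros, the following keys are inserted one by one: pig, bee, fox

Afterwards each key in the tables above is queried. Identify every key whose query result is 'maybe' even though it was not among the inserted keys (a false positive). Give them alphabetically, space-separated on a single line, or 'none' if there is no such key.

Answer: ram

Derivation:
Start: bits=0000000
After insert 'pig': sets bits 0 4 -> bits=1000100
After insert 'bee': sets bits 0 3 -> bits=1001100
After insert 'fox': sets bits 4 5 -> bits=1001110
Not inserted: ape eel owl ram rat — query each against bits=1001110:
query ape: checks bit5=1, bit6=0 (has a 0) -> no => not a false positive
query eel: checks bit5=1, bit6=0 (has a 0) -> no => not a false positive
query owl: checks bit2=0, bit6=0 (has a 0) -> no => not a false positive
query ram: checks bit3=1 (all 1) -> maybe => FALSE POSITIVE
query rat: checks bit2=0 (has a 0) -> no => not a false positive
False positives (alphabetical): ram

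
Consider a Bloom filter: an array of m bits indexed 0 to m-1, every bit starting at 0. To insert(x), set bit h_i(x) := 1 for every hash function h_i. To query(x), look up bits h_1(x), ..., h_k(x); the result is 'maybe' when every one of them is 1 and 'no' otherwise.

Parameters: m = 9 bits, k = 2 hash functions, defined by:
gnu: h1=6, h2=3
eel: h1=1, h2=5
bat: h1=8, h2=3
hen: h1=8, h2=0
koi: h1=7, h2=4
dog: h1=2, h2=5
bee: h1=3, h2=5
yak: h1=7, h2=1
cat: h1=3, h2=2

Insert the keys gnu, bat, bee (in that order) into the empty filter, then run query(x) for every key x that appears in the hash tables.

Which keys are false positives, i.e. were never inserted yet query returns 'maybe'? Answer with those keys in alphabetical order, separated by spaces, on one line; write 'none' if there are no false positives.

Answer: none

Derivation:
Start: bits=000000000
After insert 'gnu': sets bits 3 6 -> bits=000100100
After insert 'bat': sets bits 3 8 -> bits=000100101
After insert 'bee': sets bits 3 5 -> bits=000101101
Not inserted: cat dog eel hen koi yak — query each against bits=000101101:
query cat: checks bit2=0, bit3=1 (has a 0) -> no => not a false positive
query dog: checks bit2=0, bit5=1 (has a 0) -> no => not a false positive
query eel: checks bit1=0, bit5=1 (has a 0) -> no => not a false positive
query hen: checks bit0=0, bit8=1 (has a 0) -> no => not a false positive
query koi: checks bit4=0, bit7=0 (has a 0) -> no => not a false positive
query yak: checks bit1=0, bit7=0 (has a 0) -> no => not a false positive
False positives (alphabetical): none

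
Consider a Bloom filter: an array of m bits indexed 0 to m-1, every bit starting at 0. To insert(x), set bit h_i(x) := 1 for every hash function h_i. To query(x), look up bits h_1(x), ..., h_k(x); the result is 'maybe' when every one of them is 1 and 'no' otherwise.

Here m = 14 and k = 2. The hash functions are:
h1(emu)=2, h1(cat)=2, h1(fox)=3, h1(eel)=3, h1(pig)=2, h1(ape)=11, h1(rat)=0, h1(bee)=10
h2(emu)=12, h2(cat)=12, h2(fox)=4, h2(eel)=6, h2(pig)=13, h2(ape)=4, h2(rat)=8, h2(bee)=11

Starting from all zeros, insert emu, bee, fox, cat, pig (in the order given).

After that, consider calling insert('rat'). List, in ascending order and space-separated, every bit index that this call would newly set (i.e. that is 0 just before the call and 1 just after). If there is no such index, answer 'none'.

Answer: 0 8

Derivation:
Start: bits=00000000000000
After insert 'emu': sets bits 2 12 -> bits=00100000000010
After insert 'bee': sets bits 10 11 -> bits=00100000001110
After insert 'fox': sets bits 3 4 -> bits=00111000001110
After insert 'cat': sets bits 2 12 -> bits=00111000001110
After insert 'pig': sets bits 2 13 -> bits=00111000001111
insert 'rat' would touch bits 0 8; currently bit0=0, bit8=0
Bits that are 0 among those (would change 0->1): 0 8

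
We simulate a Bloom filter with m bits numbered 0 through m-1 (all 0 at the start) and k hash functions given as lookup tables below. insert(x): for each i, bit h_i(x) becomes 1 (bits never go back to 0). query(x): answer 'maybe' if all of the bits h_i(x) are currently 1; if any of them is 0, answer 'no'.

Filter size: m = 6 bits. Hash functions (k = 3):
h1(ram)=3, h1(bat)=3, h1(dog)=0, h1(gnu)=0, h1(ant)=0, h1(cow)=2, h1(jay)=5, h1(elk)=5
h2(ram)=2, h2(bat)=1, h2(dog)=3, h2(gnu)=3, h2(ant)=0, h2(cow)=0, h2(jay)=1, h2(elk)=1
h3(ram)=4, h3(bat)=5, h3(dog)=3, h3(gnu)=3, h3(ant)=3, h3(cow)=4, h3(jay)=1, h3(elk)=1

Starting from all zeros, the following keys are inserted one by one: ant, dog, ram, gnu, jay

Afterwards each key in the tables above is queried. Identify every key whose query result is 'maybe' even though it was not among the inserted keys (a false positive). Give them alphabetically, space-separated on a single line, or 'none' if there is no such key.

Answer: bat cow elk

Derivation:
Start: bits=000000
After insert 'ant': sets bits 0 3 -> bits=100100
After insert 'dog': sets bits 0 3 -> bits=100100
After insert 'ram': sets bits 2 3 4 -> bits=101110
After insert 'gnu': sets bits 0 3 -> bits=101110
After insert 'jay': sets bits 1 5 -> bits=111111
Not inserted: bat cow elk — query each against bits=111111:
query bat: checks bit1=1, bit3=1, bit5=1 (all 1) -> maybe => FALSE POSITIVE
query cow: checks bit0=1, bit2=1, bit4=1 (all 1) -> maybe => FALSE POSITIVE
query elk: checks bit1=1, bit5=1 (all 1) -> maybe => FALSE POSITIVE
False positives (alphabetical): bat cow elk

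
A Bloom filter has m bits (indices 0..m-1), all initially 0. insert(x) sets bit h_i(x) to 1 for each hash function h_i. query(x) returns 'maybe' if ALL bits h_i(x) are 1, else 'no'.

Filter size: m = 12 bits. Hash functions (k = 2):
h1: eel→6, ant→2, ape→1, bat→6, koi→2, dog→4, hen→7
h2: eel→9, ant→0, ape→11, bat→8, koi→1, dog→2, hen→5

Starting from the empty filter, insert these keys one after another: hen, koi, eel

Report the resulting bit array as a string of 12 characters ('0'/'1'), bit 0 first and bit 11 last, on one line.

Start: bits=000000000000
After insert 'hen': sets bits 5 7 -> bits=000001010000
After insert 'koi': sets bits 1 2 -> bits=011001010000
After insert 'eel': sets bits 6 9 -> bits=011001110100

Answer: 011001110100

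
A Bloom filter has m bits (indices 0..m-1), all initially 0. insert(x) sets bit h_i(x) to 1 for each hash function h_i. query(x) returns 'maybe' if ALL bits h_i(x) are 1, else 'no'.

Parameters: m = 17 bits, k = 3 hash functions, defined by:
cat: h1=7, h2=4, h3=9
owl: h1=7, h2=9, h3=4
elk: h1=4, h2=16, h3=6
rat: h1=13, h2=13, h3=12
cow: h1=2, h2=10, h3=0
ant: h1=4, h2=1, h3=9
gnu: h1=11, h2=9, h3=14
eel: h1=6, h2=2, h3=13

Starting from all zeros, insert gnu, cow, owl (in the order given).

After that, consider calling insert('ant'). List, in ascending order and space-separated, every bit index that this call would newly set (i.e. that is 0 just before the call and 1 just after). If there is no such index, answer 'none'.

Start: bits=00000000000000000
After insert 'gnu': sets bits 9 11 14 -> bits=00000000010100100
After insert 'cow': sets bits 0 2 10 -> bits=10100000011100100
After insert 'owl': sets bits 4 7 9 -> bits=10101001011100100
insert 'ant' would touch bits 1 4 9; currently bit1=0, bit4=1, bit9=1
Bits that are 0 among those (would change 0->1): 1

Answer: 1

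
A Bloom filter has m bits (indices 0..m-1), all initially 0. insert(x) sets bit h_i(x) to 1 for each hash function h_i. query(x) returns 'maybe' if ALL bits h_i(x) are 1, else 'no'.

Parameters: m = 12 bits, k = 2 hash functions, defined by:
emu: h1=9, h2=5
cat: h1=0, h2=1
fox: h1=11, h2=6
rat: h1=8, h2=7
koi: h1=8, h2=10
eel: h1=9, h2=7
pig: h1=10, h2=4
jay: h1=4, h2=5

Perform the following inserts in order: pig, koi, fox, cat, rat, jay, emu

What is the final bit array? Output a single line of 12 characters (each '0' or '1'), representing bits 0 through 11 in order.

Start: bits=000000000000
After insert 'pig': sets bits 4 10 -> bits=000010000010
After insert 'koi': sets bits 8 10 -> bits=000010001010
After insert 'fox': sets bits 6 11 -> bits=000010101011
After insert 'cat': sets bits 0 1 -> bits=110010101011
After insert 'rat': sets bits 7 8 -> bits=110010111011
After insert 'jay': sets bits 4 5 -> bits=110011111011
After insert 'emu': sets bits 5 9 -> bits=110011111111

Answer: 110011111111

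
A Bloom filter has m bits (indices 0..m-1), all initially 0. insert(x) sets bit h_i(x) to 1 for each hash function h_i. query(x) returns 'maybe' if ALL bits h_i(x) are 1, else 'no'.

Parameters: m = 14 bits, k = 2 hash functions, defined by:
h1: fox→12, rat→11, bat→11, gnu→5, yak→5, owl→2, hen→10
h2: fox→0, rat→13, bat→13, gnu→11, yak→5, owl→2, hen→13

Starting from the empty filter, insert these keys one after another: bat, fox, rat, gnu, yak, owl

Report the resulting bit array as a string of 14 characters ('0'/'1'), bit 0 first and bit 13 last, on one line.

Start: bits=00000000000000
After insert 'bat': sets bits 11 13 -> bits=00000000000101
After insert 'fox': sets bits 0 12 -> bits=10000000000111
After insert 'rat': sets bits 11 13 -> bits=10000000000111
After insert 'gnu': sets bits 5 11 -> bits=10000100000111
After insert 'yak': sets bits 5 -> bits=10000100000111
After insert 'owl': sets bits 2 -> bits=10100100000111

Answer: 10100100000111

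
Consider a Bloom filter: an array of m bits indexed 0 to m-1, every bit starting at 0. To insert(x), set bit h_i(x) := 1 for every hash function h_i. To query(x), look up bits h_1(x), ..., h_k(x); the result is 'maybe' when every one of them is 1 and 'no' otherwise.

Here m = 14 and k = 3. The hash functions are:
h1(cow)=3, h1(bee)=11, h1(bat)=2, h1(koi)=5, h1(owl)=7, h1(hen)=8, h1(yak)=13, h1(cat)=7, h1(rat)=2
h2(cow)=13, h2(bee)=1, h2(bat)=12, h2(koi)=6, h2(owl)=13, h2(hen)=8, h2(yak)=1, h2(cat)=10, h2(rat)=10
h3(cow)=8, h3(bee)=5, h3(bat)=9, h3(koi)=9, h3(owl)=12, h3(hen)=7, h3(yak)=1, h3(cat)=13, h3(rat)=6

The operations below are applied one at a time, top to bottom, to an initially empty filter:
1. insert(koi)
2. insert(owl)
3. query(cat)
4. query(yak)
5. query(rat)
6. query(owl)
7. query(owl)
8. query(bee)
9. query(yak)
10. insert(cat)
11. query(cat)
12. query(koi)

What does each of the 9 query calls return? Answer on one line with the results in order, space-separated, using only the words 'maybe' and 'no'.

Start: bits=00000000000000
Op 1: insert koi -> sets bits 5 6 9 -> bits=00000110010000
Op 2: insert owl -> sets bits 7 12 13 -> bits=00000111010011
Op 3: query cat -> checks bit7=1, bit10=0, bit13=1 (has a 0) -> no
Op 4: query yak -> checks bit1=0, bit13=1 (has a 0) -> no
Op 5: query rat -> checks bit2=0, bit6=1, bit10=0 (has a 0) -> no
Op 6: query owl -> checks bit7=1, bit12=1, bit13=1 (all 1) -> maybe
Op 7: query owl -> checks bit7=1, bit12=1, bit13=1 (all 1) -> maybe
Op 8: query bee -> checks bit1=0, bit5=1, bit11=0 (has a 0) -> no
Op 9: query yak -> checks bit1=0, bit13=1 (has a 0) -> no
Op 10: insert cat -> sets bits 7 10 13 -> bits=00000111011011
Op 11: query cat -> checks bit7=1, bit10=1, bit13=1 (all 1) -> maybe
Op 12: query koi -> checks bit5=1, bit6=1, bit9=1 (all 1) -> maybe
Query results in order: no no no maybe maybe no no maybe maybe

Answer: no no no maybe maybe no no maybe maybe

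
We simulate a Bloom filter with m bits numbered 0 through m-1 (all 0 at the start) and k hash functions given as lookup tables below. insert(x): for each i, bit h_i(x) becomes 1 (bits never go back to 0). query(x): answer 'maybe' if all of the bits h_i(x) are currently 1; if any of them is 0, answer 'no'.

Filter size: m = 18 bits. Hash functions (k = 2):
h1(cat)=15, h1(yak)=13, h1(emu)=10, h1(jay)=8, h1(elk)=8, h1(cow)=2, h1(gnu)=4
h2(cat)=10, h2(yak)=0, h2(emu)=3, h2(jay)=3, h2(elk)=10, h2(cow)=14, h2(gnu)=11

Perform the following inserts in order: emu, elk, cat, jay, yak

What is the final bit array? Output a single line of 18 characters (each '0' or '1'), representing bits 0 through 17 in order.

Answer: 100100001010010100

Derivation:
Start: bits=000000000000000000
After insert 'emu': sets bits 3 10 -> bits=000100000010000000
After insert 'elk': sets bits 8 10 -> bits=000100001010000000
After insert 'cat': sets bits 10 15 -> bits=000100001010000100
After insert 'jay': sets bits 3 8 -> bits=000100001010000100
After insert 'yak': sets bits 0 13 -> bits=100100001010010100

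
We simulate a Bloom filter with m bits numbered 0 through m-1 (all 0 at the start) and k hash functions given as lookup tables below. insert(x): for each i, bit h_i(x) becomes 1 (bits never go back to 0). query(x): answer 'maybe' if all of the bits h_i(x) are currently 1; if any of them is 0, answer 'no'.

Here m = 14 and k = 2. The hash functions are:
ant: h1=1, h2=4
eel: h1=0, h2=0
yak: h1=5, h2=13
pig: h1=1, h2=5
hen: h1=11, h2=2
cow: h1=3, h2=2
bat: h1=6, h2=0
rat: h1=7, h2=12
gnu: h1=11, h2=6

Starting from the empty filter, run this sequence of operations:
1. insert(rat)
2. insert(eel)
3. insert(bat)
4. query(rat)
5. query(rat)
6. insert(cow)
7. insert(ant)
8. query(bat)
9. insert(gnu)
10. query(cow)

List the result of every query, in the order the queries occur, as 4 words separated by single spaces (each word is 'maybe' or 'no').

Start: bits=00000000000000
Op 1: insert rat -> sets bits 7 12 -> bits=00000001000010
Op 2: insert eel -> sets bits 0 -> bits=10000001000010
Op 3: insert bat -> sets bits 0 6 -> bits=10000011000010
Op 4: query rat -> checks bit7=1, bit12=1 (all 1) -> maybe
Op 5: query rat -> checks bit7=1, bit12=1 (all 1) -> maybe
Op 6: insert cow -> sets bits 2 3 -> bits=10110011000010
Op 7: insert ant -> sets bits 1 4 -> bits=11111011000010
Op 8: query bat -> checks bit0=1, bit6=1 (all 1) -> maybe
Op 9: insert gnu -> sets bits 6 11 -> bits=11111011000110
Op 10: query cow -> checks bit2=1, bit3=1 (all 1) -> maybe
Query results in order: maybe maybe maybe maybe

Answer: maybe maybe maybe maybe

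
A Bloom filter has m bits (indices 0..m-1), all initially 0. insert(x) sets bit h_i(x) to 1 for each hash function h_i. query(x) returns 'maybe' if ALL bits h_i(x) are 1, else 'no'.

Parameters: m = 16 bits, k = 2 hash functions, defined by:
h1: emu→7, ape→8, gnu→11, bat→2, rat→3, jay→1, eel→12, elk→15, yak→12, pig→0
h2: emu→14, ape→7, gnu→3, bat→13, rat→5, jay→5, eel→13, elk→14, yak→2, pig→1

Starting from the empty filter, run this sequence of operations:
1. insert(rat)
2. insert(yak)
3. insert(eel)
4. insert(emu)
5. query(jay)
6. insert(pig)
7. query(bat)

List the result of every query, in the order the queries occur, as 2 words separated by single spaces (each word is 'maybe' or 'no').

Answer: no maybe

Derivation:
Start: bits=0000000000000000
Op 1: insert rat -> sets bits 3 5 -> bits=0001010000000000
Op 2: insert yak -> sets bits 2 12 -> bits=0011010000001000
Op 3: insert eel -> sets bits 12 13 -> bits=0011010000001100
Op 4: insert emu -> sets bits 7 14 -> bits=0011010100001110
Op 5: query jay -> checks bit1=0, bit5=1 (has a 0) -> no
Op 6: insert pig -> sets bits 0 1 -> bits=1111010100001110
Op 7: query bat -> checks bit2=1, bit13=1 (all 1) -> maybe
Query results in order: no maybe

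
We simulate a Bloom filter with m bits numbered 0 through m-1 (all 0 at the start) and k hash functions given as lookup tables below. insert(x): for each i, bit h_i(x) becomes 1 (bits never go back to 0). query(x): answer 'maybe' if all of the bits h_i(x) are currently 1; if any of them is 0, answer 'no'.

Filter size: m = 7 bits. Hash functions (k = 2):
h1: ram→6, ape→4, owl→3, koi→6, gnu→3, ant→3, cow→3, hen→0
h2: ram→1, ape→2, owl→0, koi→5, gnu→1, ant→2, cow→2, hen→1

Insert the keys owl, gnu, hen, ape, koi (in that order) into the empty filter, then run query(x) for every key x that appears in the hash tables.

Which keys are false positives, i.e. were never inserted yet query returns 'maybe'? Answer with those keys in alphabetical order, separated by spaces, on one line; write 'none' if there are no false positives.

Start: bits=0000000
After insert 'owl': sets bits 0 3 -> bits=1001000
After insert 'gnu': sets bits 1 3 -> bits=1101000
After insert 'hen': sets bits 0 1 -> bits=1101000
After insert 'ape': sets bits 2 4 -> bits=1111100
After insert 'koi': sets bits 5 6 -> bits=1111111
Not inserted: ant cow ram — query each against bits=1111111:
query ant: checks bit2=1, bit3=1 (all 1) -> maybe => FALSE POSITIVE
query cow: checks bit2=1, bit3=1 (all 1) -> maybe => FALSE POSITIVE
query ram: checks bit1=1, bit6=1 (all 1) -> maybe => FALSE POSITIVE
False positives (alphabetical): ant cow ram

Answer: ant cow ram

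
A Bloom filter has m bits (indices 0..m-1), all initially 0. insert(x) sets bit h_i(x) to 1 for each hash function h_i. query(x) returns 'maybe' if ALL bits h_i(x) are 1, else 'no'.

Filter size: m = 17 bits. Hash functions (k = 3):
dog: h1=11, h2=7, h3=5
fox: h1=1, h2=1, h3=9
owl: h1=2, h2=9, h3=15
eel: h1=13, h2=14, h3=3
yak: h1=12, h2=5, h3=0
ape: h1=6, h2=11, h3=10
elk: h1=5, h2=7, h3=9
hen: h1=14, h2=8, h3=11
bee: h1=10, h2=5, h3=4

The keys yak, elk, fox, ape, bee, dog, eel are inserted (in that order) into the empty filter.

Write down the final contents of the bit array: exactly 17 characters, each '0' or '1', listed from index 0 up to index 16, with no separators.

Start: bits=00000000000000000
After insert 'yak': sets bits 0 5 12 -> bits=10000100000010000
After insert 'elk': sets bits 5 7 9 -> bits=10000101010010000
After insert 'fox': sets bits 1 9 -> bits=11000101010010000
After insert 'ape': sets bits 6 10 11 -> bits=11000111011110000
After insert 'bee': sets bits 4 5 10 -> bits=11001111011110000
After insert 'dog': sets bits 5 7 11 -> bits=11001111011110000
After insert 'eel': sets bits 3 13 14 -> bits=11011111011111100

Answer: 11011111011111100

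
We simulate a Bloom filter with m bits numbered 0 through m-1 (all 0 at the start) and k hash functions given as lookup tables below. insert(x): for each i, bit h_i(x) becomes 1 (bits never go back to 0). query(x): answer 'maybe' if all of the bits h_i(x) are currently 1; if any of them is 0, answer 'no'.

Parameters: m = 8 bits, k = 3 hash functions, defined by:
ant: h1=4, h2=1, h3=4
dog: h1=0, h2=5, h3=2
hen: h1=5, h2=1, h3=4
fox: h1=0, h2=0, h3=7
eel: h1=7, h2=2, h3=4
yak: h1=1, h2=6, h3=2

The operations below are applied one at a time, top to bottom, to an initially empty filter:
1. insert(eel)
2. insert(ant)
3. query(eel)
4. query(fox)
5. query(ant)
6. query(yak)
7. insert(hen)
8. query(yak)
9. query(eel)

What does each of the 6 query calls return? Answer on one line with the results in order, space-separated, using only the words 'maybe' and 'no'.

Start: bits=00000000
Op 1: insert eel -> sets bits 2 4 7 -> bits=00101001
Op 2: insert ant -> sets bits 1 4 -> bits=01101001
Op 3: query eel -> checks bit2=1, bit4=1, bit7=1 (all 1) -> maybe
Op 4: query fox -> checks bit0=0, bit7=1 (has a 0) -> no
Op 5: query ant -> checks bit1=1, bit4=1 (all 1) -> maybe
Op 6: query yak -> checks bit1=1, bit2=1, bit6=0 (has a 0) -> no
Op 7: insert hen -> sets bits 1 4 5 -> bits=01101101
Op 8: query yak -> checks bit1=1, bit2=1, bit6=0 (has a 0) -> no
Op 9: query eel -> checks bit2=1, bit4=1, bit7=1 (all 1) -> maybe
Query results in order: maybe no maybe no no maybe

Answer: maybe no maybe no no maybe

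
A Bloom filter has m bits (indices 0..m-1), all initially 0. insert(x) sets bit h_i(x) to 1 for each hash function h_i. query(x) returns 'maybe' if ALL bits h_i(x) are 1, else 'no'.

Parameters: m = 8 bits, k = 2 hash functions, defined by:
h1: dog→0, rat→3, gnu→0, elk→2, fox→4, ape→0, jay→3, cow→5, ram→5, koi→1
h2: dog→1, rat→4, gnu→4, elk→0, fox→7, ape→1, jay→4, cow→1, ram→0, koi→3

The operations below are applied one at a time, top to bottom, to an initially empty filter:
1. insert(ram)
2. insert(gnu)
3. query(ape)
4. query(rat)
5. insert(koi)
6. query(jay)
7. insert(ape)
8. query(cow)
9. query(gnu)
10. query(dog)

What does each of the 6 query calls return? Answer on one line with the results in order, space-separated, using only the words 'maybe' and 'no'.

Start: bits=00000000
Op 1: insert ram -> sets bits 0 5 -> bits=10000100
Op 2: insert gnu -> sets bits 0 4 -> bits=10001100
Op 3: query ape -> checks bit0=1, bit1=0 (has a 0) -> no
Op 4: query rat -> checks bit3=0, bit4=1 (has a 0) -> no
Op 5: insert koi -> sets bits 1 3 -> bits=11011100
Op 6: query jay -> checks bit3=1, bit4=1 (all 1) -> maybe
Op 7: insert ape -> sets bits 0 1 -> bits=11011100
Op 8: query cow -> checks bit1=1, bit5=1 (all 1) -> maybe
Op 9: query gnu -> checks bit0=1, bit4=1 (all 1) -> maybe
Op 10: query dog -> checks bit0=1, bit1=1 (all 1) -> maybe
Query results in order: no no maybe maybe maybe maybe

Answer: no no maybe maybe maybe maybe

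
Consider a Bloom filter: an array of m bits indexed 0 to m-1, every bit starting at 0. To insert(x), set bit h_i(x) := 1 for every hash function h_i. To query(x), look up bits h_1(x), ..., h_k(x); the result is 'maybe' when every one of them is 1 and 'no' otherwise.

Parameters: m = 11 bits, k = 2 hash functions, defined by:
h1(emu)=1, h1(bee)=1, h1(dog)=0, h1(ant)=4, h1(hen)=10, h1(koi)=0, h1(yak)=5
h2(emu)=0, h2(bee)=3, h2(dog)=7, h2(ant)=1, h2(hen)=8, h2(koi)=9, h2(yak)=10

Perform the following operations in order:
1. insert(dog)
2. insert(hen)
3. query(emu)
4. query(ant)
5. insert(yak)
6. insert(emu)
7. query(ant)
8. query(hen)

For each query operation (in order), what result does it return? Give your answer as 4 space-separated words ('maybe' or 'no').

Answer: no no no maybe

Derivation:
Start: bits=00000000000
Op 1: insert dog -> sets bits 0 7 -> bits=10000001000
Op 2: insert hen -> sets bits 8 10 -> bits=10000001101
Op 3: query emu -> checks bit0=1, bit1=0 (has a 0) -> no
Op 4: query ant -> checks bit1=0, bit4=0 (has a 0) -> no
Op 5: insert yak -> sets bits 5 10 -> bits=10000101101
Op 6: insert emu -> sets bits 0 1 -> bits=11000101101
Op 7: query ant -> checks bit1=1, bit4=0 (has a 0) -> no
Op 8: query hen -> checks bit8=1, bit10=1 (all 1) -> maybe
Query results in order: no no no maybe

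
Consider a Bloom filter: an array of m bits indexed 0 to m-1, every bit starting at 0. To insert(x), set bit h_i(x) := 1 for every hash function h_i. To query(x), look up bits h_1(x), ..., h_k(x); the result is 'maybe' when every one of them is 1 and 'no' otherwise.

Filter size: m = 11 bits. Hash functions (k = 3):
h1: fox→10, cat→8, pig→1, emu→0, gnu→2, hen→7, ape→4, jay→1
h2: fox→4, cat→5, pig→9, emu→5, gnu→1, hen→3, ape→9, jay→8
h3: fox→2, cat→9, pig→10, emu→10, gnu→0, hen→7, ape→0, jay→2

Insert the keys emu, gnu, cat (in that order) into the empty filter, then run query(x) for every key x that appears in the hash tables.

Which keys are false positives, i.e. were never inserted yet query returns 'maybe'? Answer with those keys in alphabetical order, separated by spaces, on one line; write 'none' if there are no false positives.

Start: bits=00000000000
After insert 'emu': sets bits 0 5 10 -> bits=10000100001
After insert 'gnu': sets bits 0 1 2 -> bits=11100100001
After insert 'cat': sets bits 5 8 9 -> bits=11100100111
Not inserted: ape fox hen jay pig — query each against bits=11100100111:
query ape: checks bit0=1, bit4=0, bit9=1 (has a 0) -> no => not a false positive
query fox: checks bit2=1, bit4=0, bit10=1 (has a 0) -> no => not a false positive
query hen: checks bit3=0, bit7=0 (has a 0) -> no => not a false positive
query jay: checks bit1=1, bit2=1, bit8=1 (all 1) -> maybe => FALSE POSITIVE
query pig: checks bit1=1, bit9=1, bit10=1 (all 1) -> maybe => FALSE POSITIVE
False positives (alphabetical): jay pig

Answer: jay pig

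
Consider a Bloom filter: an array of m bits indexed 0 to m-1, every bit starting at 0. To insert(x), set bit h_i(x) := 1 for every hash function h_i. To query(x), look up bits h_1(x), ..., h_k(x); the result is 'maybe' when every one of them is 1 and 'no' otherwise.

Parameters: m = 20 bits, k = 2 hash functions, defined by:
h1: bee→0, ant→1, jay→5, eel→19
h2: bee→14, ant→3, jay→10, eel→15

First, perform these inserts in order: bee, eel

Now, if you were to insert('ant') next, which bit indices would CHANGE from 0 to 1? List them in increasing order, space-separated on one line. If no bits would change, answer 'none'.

Answer: 1 3

Derivation:
Start: bits=00000000000000000000
After insert 'bee': sets bits 0 14 -> bits=10000000000000100000
After insert 'eel': sets bits 15 19 -> bits=10000000000000110001
insert 'ant' would touch bits 1 3; currently bit1=0, bit3=0
Bits that are 0 among those (would change 0->1): 1 3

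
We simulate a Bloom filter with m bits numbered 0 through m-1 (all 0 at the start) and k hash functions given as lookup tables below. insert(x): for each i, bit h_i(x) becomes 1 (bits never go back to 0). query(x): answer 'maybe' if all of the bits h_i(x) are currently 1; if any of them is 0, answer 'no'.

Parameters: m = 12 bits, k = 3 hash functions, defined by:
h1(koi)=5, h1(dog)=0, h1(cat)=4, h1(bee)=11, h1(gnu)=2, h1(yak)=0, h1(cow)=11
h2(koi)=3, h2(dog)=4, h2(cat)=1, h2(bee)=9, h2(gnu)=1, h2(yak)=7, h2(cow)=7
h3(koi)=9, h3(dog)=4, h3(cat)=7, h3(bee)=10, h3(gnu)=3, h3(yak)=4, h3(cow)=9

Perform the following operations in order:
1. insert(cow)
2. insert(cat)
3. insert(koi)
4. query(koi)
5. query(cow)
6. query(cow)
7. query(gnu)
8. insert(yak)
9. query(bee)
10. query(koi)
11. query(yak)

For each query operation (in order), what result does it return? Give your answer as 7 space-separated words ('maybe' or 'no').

Answer: maybe maybe maybe no no maybe maybe

Derivation:
Start: bits=000000000000
Op 1: insert cow -> sets bits 7 9 11 -> bits=000000010101
Op 2: insert cat -> sets bits 1 4 7 -> bits=010010010101
Op 3: insert koi -> sets bits 3 5 9 -> bits=010111010101
Op 4: query koi -> checks bit3=1, bit5=1, bit9=1 (all 1) -> maybe
Op 5: query cow -> checks bit7=1, bit9=1, bit11=1 (all 1) -> maybe
Op 6: query cow -> checks bit7=1, bit9=1, bit11=1 (all 1) -> maybe
Op 7: query gnu -> checks bit1=1, bit2=0, bit3=1 (has a 0) -> no
Op 8: insert yak -> sets bits 0 4 7 -> bits=110111010101
Op 9: query bee -> checks bit9=1, bit10=0, bit11=1 (has a 0) -> no
Op 10: query koi -> checks bit3=1, bit5=1, bit9=1 (all 1) -> maybe
Op 11: query yak -> checks bit0=1, bit4=1, bit7=1 (all 1) -> maybe
Query results in order: maybe maybe maybe no no maybe maybe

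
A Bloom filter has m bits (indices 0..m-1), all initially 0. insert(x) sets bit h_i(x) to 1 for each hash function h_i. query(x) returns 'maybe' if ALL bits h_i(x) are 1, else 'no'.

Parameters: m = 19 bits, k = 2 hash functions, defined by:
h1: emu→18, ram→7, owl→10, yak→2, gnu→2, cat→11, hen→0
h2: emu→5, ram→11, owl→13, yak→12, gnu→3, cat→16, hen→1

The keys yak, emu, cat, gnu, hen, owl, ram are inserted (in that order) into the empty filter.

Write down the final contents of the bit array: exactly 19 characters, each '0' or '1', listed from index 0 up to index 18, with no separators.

Answer: 1111010100111100101

Derivation:
Start: bits=0000000000000000000
After insert 'yak': sets bits 2 12 -> bits=0010000000001000000
After insert 'emu': sets bits 5 18 -> bits=0010010000001000001
After insert 'cat': sets bits 11 16 -> bits=0010010000011000101
After insert 'gnu': sets bits 2 3 -> bits=0011010000011000101
After insert 'hen': sets bits 0 1 -> bits=1111010000011000101
After insert 'owl': sets bits 10 13 -> bits=1111010000111100101
After insert 'ram': sets bits 7 11 -> bits=1111010100111100101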